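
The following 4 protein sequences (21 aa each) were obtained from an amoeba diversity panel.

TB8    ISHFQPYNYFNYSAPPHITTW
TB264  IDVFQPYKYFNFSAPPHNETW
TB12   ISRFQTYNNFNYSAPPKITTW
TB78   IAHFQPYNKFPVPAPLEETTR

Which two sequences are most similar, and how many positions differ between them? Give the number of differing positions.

4

Pairwise Hamming distances:
  TB8 vs TB264: 6
  TB8 vs TB12: 4
  TB8 vs TB78: 9
  TB264 vs TB12: 9
  TB264 vs TB78: 12
  TB12 vs TB78: 11
The smallest is 4, between TB8 and TB12.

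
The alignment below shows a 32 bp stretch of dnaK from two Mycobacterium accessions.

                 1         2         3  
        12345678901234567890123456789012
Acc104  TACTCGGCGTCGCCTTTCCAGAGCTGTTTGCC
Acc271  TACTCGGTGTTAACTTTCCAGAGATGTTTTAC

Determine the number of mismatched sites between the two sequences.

Mismatches occur at site 8 (C/T), site 11 (C/T), site 12 (G/A), site 13 (C/A), site 24 (C/A), site 30 (G/T), site 31 (C/A).
That gives 7 mismatches out of 32 aligned sites, so the Hamming distance is 7.

7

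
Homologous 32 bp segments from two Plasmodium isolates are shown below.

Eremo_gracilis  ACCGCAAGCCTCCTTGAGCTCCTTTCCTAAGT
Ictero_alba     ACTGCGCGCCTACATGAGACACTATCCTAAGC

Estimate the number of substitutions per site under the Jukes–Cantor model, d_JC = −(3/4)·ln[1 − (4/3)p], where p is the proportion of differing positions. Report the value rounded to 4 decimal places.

0.4042

Differing sites — 3:C/T; 6:A/G; 7:A/C; 12:C/A; 14:T/A; 19:C/A; 20:T/C; 21:C/A; 24:T/A; 32:T/C.
p = 10/32 = 0.312500.
d = −0.75 · ln(1 − (4/3)·0.312500) = −0.75 · ln(0.583333) = −0.75 · (-0.538997) = 0.4042.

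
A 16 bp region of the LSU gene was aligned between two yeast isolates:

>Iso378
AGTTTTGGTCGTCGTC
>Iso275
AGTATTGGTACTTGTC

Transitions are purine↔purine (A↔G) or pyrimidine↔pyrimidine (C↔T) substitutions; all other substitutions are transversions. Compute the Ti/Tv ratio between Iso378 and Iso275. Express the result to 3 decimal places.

Differing sites — 4:T/A (Tv); 10:C/A (Tv); 11:G/C (Tv); 13:C/T (Ti).
Of the 4 differences, 1 transition and 3 transversions, so Ti/Tv = 1/3 = 0.333.

0.333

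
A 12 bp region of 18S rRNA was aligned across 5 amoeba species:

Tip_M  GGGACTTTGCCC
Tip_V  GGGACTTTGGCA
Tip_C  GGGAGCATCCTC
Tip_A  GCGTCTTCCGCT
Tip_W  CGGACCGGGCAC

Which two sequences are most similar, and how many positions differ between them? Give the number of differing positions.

2

Pairwise Hamming distances:
  Tip_M vs Tip_V: 2
  Tip_M vs Tip_C: 5
  Tip_M vs Tip_A: 6
  Tip_M vs Tip_W: 5
  Tip_V vs Tip_C: 7
  Tip_V vs Tip_A: 5
  Tip_V vs Tip_W: 7
  Tip_C vs Tip_A: 9
  Tip_C vs Tip_W: 6
  Tip_A vs Tip_W: 10
The smallest is 2, between Tip_M and Tip_V.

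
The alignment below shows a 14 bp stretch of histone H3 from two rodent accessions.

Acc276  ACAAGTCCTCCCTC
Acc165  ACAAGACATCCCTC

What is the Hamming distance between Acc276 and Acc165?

2

Differing sites — 6:T/A; 8:C/A.
That gives 2 mismatches out of 14 aligned sites, so the Hamming distance is 2.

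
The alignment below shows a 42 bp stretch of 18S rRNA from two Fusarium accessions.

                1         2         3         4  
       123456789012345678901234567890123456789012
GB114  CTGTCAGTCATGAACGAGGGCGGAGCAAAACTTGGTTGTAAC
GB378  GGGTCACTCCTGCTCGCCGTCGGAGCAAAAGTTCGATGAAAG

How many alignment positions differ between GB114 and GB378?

14

Differing sites — 1:C/G; 2:T/G; 7:G/C; 10:A/C; 13:A/C; 14:A/T; 17:A/C; 18:G/C; 20:G/T; 31:C/G; 34:G/C; 36:T/A; 39:T/A; 42:C/G.
That gives 14 mismatches out of 42 aligned sites, so the Hamming distance is 14.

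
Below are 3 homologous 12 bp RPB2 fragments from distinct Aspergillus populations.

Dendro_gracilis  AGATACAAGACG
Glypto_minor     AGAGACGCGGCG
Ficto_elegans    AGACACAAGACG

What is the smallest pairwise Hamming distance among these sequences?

Pairwise Hamming distances:
  Dendro_gracilis vs Glypto_minor: 4
  Dendro_gracilis vs Ficto_elegans: 1
  Glypto_minor vs Ficto_elegans: 4
The smallest is 1, between Dendro_gracilis and Ficto_elegans.

1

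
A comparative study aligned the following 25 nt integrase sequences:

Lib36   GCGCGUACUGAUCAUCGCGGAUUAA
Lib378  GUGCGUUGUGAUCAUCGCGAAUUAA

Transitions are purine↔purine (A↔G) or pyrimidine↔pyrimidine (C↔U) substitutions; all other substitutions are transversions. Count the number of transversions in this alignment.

The sequences differ at positions 2 (C/U, transition), 7 (A/U, transversion), 8 (C/G, transversion), 20 (G/A, transition).
Of the 4 differences, 2 transitions and 2 transversions, so the answer is 2.

2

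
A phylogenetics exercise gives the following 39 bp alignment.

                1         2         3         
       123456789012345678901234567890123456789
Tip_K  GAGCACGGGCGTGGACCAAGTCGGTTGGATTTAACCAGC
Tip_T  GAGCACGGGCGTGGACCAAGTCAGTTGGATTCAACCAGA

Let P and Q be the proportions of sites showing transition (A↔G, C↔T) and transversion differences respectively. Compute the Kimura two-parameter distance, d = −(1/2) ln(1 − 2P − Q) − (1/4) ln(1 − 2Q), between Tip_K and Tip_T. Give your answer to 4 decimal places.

0.0818

Differing sites — 23:G/A (Ti); 32:T/C (Ti); 39:C/A (Tv).
Of the 3 differences, 2 transitions and 1 transversion over 39 sites: P = 2/39 = 0.051282, Q = 1/39 = 0.025641.
d = −0.5·ln(0.871795) − 0.25·ln(0.948718) = −0.5·(-0.137201) − 0.25·(-0.052644) = 0.0818.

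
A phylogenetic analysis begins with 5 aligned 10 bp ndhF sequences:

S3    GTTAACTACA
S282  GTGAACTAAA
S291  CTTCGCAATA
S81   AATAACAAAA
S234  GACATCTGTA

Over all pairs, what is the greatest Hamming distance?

7

Pairwise Hamming distances:
  S3 vs S282: 2
  S3 vs S291: 5
  S3 vs S81: 4
  S3 vs S234: 5
  S282 vs S291: 6
  S282 vs S81: 4
  S282 vs S234: 5
  S291 vs S81: 5
  S291 vs S234: 7
  S81 vs S234: 6
The largest is 7, between S291 and S234.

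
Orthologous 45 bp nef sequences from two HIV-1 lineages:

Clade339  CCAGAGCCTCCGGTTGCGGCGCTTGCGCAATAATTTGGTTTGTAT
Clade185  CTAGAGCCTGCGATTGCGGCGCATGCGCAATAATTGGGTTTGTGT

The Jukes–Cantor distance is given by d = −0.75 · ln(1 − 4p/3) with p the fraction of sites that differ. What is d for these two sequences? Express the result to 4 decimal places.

0.1468

Differing sites — 2:C/T; 10:C/G; 13:G/A; 23:T/A; 36:T/G; 44:A/G.
p = 6/45 = 0.133333.
d = −0.75 · ln(1 − (4/3)·0.133333) = −0.75 · ln(0.822223) = −0.75 · (-0.195744) = 0.1468.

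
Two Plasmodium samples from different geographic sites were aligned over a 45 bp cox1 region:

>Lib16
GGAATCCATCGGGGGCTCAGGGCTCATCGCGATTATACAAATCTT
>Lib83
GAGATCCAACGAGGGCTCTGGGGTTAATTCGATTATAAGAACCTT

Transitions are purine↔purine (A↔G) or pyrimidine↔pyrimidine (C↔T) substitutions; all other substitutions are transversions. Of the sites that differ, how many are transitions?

Differing sites — 2:G/A (Ti); 3:A/G (Ti); 9:T/A (Tv); 12:G/A (Ti); 19:A/T (Tv); 23:C/G (Tv); 25:C/T (Ti); 27:T/A (Tv); 28:C/T (Ti); 29:G/T (Tv); 38:C/A (Tv); 39:A/G (Ti); 42:T/C (Ti).
Of the 13 differences, 7 transitions and 6 transversions, so the answer is 7.

7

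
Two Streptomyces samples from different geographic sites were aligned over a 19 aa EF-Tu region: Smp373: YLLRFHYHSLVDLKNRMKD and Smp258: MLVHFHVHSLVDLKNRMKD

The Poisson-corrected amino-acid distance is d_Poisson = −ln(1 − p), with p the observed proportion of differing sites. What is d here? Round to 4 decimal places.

0.2364

The sequences differ at positions 1 (Y/M), 3 (L/V), 4 (R/H), 7 (Y/V).
p = 4/19 = 0.210526.
d = −ln(1 − 0.210526) = −ln(0.789474) = 0.2364.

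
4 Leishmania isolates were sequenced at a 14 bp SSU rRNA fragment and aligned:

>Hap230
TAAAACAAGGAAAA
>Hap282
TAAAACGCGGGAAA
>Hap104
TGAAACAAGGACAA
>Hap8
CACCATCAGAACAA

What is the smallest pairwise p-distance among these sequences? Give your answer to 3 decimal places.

0.143

Pairwise Hamming distances:
  Hap230 vs Hap282: 3
  Hap230 vs Hap104: 2
  Hap230 vs Hap8: 7
  Hap282 vs Hap104: 5
  Hap282 vs Hap8: 9
  Hap104 vs Hap8: 7
The smallest is 2 mismatches, between Hap230 and Hap104; p = 2/14 = 0.143.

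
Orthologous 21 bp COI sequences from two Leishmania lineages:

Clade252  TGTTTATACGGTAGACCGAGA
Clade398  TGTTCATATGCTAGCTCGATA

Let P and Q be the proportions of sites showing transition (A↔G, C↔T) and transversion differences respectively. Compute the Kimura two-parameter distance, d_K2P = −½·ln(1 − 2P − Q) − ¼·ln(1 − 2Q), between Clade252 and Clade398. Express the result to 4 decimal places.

Differing sites — 5:T/C (Ti); 9:C/T (Ti); 11:G/C (Tv); 15:A/C (Tv); 16:C/T (Ti); 20:G/T (Tv).
Of the 6 differences, 3 transitions and 3 transversions over 21 sites: P = 3/21 = 0.142857, Q = 3/21 = 0.142857.
d = −0.5·ln(0.571429) − 0.25·ln(0.714286) = −0.5·(-0.559615) − 0.25·(-0.336472) = 0.3639.

0.3639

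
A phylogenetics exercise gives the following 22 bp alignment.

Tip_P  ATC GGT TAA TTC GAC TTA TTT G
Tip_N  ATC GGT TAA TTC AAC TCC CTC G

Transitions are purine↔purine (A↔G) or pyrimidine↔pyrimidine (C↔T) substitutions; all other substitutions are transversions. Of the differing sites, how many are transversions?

1

Differing sites — 13:G/A (Ti); 17:T/C (Ti); 18:A/C (Tv); 19:T/C (Ti); 21:T/C (Ti).
Of the 5 differences, 4 transitions and 1 transversion, so the answer is 1.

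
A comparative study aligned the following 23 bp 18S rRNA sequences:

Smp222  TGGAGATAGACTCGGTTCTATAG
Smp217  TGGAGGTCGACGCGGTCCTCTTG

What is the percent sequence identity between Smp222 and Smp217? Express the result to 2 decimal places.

73.91%

Differing sites — 6:A/G; 8:A/C; 12:T/G; 17:T/C; 20:A/C; 22:A/T.
17 of the 23 sites match, so the percent identity is 17/23 × 100 = 73.91%.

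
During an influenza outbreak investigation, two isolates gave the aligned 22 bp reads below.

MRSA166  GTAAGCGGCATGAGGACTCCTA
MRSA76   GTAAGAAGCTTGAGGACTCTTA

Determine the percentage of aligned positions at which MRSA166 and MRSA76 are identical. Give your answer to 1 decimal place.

81.8%

Differing sites — 6:C/A; 7:G/A; 10:A/T; 20:C/T.
18 of the 22 sites match, so the percent identity is 18/22 × 100 = 81.8%.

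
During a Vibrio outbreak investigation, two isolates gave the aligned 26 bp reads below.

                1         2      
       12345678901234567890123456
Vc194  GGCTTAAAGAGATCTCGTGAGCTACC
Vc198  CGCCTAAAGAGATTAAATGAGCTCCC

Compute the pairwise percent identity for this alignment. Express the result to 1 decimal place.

73.1%

The sequences differ at positions 1 (G/C), 4 (T/C), 14 (C/T), 15 (T/A), 16 (C/A), 17 (G/A), 24 (A/C).
19 of the 26 sites match, so the percent identity is 19/26 × 100 = 73.1%.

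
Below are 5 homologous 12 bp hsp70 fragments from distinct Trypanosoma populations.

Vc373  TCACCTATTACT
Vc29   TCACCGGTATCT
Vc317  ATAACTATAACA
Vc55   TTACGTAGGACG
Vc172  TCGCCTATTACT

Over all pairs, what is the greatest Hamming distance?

8

Pairwise Hamming distances:
  Vc373 vs Vc29: 4
  Vc373 vs Vc317: 5
  Vc373 vs Vc55: 5
  Vc373 vs Vc172: 1
  Vc29 vs Vc317: 7
  Vc29 vs Vc55: 8
  Vc29 vs Vc172: 5
  Vc317 vs Vc55: 6
  Vc317 vs Vc172: 6
  Vc55 vs Vc172: 6
The largest is 8, between Vc29 and Vc55.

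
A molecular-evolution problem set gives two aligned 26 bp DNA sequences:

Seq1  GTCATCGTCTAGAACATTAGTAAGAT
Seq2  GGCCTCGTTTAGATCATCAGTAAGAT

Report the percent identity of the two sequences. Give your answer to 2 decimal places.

80.77%

The sequences differ at positions 2 (T/G), 4 (A/C), 9 (C/T), 14 (A/T), 18 (T/C).
21 of the 26 sites match, so the percent identity is 21/26 × 100 = 80.77%.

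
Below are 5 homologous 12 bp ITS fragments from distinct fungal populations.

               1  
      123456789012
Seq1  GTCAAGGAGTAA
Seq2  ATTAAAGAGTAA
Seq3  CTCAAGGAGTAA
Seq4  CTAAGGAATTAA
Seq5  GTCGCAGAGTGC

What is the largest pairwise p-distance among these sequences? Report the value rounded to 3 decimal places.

Pairwise Hamming distances:
  Seq1 vs Seq2: 3
  Seq1 vs Seq3: 1
  Seq1 vs Seq4: 5
  Seq1 vs Seq5: 5
  Seq2 vs Seq3: 3
  Seq2 vs Seq4: 6
  Seq2 vs Seq5: 6
  Seq3 vs Seq4: 4
  Seq3 vs Seq5: 6
  Seq4 vs Seq5: 9
The largest is 9 mismatches, between Seq4 and Seq5; p = 9/12 = 0.750.

0.750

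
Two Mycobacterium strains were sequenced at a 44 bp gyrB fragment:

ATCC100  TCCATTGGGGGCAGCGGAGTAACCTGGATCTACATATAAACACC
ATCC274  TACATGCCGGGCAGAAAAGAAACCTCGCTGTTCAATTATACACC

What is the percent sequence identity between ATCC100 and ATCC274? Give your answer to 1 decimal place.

65.9%

Differing sites — 2:C/A; 6:T/G; 7:G/C; 8:G/C; 15:C/A; 16:G/A; 17:G/A; 20:T/A; 26:G/C; 28:A/C; 30:C/G; 32:A/T; 35:T/A; 36:A/T; 39:A/T.
29 of the 44 sites match, so the percent identity is 29/44 × 100 = 65.9%.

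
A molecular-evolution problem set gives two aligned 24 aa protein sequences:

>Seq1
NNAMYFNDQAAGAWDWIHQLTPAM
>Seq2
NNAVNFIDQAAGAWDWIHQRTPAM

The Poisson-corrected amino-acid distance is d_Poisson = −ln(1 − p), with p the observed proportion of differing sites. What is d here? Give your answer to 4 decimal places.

0.1823

Differing sites — 4:M/V; 5:Y/N; 7:N/I; 20:L/R.
p = 4/24 = 0.166667.
d = −ln(1 − 0.166667) = −ln(0.833333) = 0.1823.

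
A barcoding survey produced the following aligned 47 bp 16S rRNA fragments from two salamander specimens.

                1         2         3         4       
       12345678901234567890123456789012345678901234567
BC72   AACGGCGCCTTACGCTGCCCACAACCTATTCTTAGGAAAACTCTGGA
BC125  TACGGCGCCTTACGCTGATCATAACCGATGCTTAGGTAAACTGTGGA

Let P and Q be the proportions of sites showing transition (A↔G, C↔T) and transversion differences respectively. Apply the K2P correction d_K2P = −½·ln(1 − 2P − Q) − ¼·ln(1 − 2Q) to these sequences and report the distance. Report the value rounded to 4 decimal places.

The sequences differ at positions 1 (A/T, transversion), 18 (C/A, transversion), 19 (C/T, transition), 22 (C/T, transition), 27 (T/G, transversion), 30 (T/G, transversion), 37 (A/T, transversion), 43 (C/G, transversion).
Of the 8 differences, 2 transitions and 6 transversions over 47 sites: P = 2/47 = 0.042553, Q = 6/47 = 0.127660.
d = −0.5·ln(0.787234) − 0.25·ln(0.744680) = −0.5·(-0.239230) − 0.25·(-0.294801) = 0.1933.

0.1933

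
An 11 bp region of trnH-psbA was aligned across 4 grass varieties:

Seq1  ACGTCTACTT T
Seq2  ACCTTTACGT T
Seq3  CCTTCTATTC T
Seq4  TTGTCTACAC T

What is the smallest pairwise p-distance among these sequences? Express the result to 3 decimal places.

Pairwise Hamming distances:
  Seq1 vs Seq2: 3
  Seq1 vs Seq3: 4
  Seq1 vs Seq4: 4
  Seq2 vs Seq3: 6
  Seq2 vs Seq4: 6
  Seq3 vs Seq4: 5
The smallest is 3 mismatches, between Seq1 and Seq2; p = 3/11 = 0.273.

0.273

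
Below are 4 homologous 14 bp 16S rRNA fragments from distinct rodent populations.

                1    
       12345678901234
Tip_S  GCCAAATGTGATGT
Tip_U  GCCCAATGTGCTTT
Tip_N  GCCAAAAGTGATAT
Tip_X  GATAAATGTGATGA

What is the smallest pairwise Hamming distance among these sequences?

Pairwise Hamming distances:
  Tip_S vs Tip_U: 3
  Tip_S vs Tip_N: 2
  Tip_S vs Tip_X: 3
  Tip_U vs Tip_N: 4
  Tip_U vs Tip_X: 6
  Tip_N vs Tip_X: 5
The smallest is 2, between Tip_S and Tip_N.

2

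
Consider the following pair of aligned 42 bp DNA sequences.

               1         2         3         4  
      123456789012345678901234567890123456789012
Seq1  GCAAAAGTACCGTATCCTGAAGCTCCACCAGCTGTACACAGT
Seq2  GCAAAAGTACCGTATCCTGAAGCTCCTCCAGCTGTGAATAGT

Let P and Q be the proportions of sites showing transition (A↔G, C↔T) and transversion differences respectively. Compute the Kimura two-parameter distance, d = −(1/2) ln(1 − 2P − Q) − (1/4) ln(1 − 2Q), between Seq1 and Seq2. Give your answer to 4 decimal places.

The sequences differ at positions 27 (A/T, transversion), 36 (A/G, transition), 37 (C/A, transversion), 39 (C/T, transition).
Of the 4 differences, 2 transitions and 2 transversions over 42 sites: P = 2/42 = 0.047619, Q = 2/42 = 0.047619.
d = −0.5·ln(0.857143) − 0.25·ln(0.904762) = −0.5·(-0.154151) − 0.25·(-0.100083) = 0.1021.

0.1021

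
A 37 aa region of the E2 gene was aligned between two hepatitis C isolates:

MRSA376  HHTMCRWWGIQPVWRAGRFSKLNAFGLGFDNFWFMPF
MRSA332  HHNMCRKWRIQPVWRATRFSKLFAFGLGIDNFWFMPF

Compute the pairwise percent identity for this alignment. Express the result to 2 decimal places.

83.78%

Differing sites — 3:T/N; 7:W/K; 9:G/R; 17:G/T; 23:N/F; 29:F/I.
31 of the 37 sites match, so the percent identity is 31/37 × 100 = 83.78%.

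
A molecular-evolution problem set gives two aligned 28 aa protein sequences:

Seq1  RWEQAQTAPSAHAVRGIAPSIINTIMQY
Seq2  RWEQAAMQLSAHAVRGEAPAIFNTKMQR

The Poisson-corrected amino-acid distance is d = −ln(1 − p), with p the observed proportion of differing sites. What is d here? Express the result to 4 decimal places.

Mismatches occur at site 6 (Q↔A), site 7 (T↔M), site 8 (A↔Q), site 9 (P↔L), site 17 (I↔E), site 20 (S↔A), site 22 (I↔F), site 25 (I↔K), site 28 (Y↔R).
p = 9/28 = 0.321429.
d = −ln(1 − 0.321429) = −ln(0.678571) = 0.3878.

0.3878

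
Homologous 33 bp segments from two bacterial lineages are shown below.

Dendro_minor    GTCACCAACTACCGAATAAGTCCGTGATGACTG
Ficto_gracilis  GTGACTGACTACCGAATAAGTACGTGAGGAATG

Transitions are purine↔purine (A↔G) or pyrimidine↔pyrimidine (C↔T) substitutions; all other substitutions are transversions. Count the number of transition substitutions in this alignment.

2

The sequences differ at positions 3 (C/G, transversion), 6 (C/T, transition), 7 (A/G, transition), 22 (C/A, transversion), 28 (T/G, transversion), 31 (C/A, transversion).
Of the 6 differences, 2 transitions and 4 transversions, so the answer is 2.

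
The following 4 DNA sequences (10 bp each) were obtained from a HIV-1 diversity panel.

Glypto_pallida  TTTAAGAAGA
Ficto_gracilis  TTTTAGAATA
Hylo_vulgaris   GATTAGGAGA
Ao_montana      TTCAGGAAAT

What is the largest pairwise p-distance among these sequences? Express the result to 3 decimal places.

0.800

Pairwise Hamming distances:
  Glypto_pallida vs Ficto_gracilis: 2
  Glypto_pallida vs Hylo_vulgaris: 4
  Glypto_pallida vs Ao_montana: 4
  Ficto_gracilis vs Hylo_vulgaris: 4
  Ficto_gracilis vs Ao_montana: 5
  Hylo_vulgaris vs Ao_montana: 8
The largest is 8 mismatches, between Hylo_vulgaris and Ao_montana; p = 8/10 = 0.800.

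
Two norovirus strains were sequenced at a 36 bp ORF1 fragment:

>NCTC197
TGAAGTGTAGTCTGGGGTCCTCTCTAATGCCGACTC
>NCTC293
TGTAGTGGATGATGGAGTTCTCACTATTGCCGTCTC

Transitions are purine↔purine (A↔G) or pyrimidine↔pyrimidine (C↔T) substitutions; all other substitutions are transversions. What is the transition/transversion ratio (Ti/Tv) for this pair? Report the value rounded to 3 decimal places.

Differing sites — 3:A/T (Tv); 8:T/G (Tv); 10:G/T (Tv); 11:T/G (Tv); 12:C/A (Tv); 16:G/A (Ti); 19:C/T (Ti); 23:T/A (Tv); 27:A/T (Tv); 33:A/T (Tv).
Of the 10 differences, 2 transitions and 8 transversions, so Ti/Tv = 2/8 = 0.250.

0.250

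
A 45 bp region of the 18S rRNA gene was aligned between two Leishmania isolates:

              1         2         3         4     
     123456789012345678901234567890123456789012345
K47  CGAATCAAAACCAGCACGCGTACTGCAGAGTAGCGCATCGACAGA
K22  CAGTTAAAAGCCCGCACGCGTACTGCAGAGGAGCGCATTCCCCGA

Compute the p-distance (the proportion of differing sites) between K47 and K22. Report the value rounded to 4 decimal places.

0.2444

Mismatches occur at site 2 (G/A), site 3 (A/G), site 4 (A/T), site 6 (C/A), site 10 (A/G), site 13 (A/C), site 31 (T/G), site 39 (C/T), site 40 (G/C), site 41 (A/C), site 43 (A/C).
There are 11 differences over 45 sites, so p = 11/45 = 0.2444.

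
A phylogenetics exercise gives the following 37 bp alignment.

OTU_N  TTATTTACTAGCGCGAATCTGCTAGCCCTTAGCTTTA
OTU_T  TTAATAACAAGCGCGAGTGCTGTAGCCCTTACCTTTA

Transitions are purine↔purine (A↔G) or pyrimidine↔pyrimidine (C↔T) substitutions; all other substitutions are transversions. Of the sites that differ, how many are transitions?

Mismatches occur at site 4 (T↔A, transversion), site 6 (T↔A, transversion), site 9 (T↔A, transversion), site 17 (A↔G, transition), site 19 (C↔G, transversion), site 20 (T↔C, transition), site 21 (G↔T, transversion), site 22 (C↔G, transversion), site 32 (G↔C, transversion).
Of the 9 differences, 2 transitions and 7 transversions, so the answer is 2.

2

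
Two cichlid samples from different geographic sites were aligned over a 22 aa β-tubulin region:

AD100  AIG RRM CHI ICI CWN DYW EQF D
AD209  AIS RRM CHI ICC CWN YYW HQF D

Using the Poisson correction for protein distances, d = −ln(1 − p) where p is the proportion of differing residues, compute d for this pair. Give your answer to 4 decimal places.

0.2007

The sequences differ at positions 3 (G/S), 12 (I/C), 16 (D/Y), 19 (E/H).
p = 4/22 = 0.181818.
d = −ln(1 − 0.181818) = −ln(0.818182) = 0.2007.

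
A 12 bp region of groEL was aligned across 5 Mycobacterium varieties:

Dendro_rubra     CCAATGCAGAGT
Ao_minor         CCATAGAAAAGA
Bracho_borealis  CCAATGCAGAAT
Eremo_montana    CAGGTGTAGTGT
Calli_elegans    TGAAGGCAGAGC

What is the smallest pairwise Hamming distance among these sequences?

1

Pairwise Hamming distances:
  Dendro_rubra vs Ao_minor: 5
  Dendro_rubra vs Bracho_borealis: 1
  Dendro_rubra vs Eremo_montana: 5
  Dendro_rubra vs Calli_elegans: 4
  Ao_minor vs Bracho_borealis: 6
  Ao_minor vs Eremo_montana: 8
  Ao_minor vs Calli_elegans: 7
  Bracho_borealis vs Eremo_montana: 6
  Bracho_borealis vs Calli_elegans: 5
  Eremo_montana vs Calli_elegans: 8
The smallest is 1, between Dendro_rubra and Bracho_borealis.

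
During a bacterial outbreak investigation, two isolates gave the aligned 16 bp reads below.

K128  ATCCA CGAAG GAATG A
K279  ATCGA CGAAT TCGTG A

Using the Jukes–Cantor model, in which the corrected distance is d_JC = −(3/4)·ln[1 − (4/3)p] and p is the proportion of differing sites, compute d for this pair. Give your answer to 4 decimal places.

0.4042

Mismatches occur at site 4 (C→G), site 10 (G→T), site 11 (G→T), site 12 (A→C), site 13 (A→G).
p = 5/16 = 0.312500.
d = −0.75 · ln(1 − (4/3)·0.312500) = −0.75 · ln(0.583333) = −0.75 · (-0.538997) = 0.4042.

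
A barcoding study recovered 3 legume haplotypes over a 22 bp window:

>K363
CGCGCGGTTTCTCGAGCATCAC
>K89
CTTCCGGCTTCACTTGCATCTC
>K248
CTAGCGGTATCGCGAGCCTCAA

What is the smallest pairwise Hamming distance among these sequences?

6

Pairwise Hamming distances:
  K363 vs K89: 8
  K363 vs K248: 6
  K89 vs K248: 10
The smallest is 6, between K363 and K248.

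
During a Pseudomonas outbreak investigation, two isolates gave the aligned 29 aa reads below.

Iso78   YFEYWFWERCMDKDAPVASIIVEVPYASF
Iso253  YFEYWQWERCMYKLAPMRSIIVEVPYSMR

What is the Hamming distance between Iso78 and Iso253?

Mismatches occur at site 6 (F↔Q), site 12 (D↔Y), site 14 (D↔L), site 17 (V↔M), site 18 (A↔R), site 27 (A↔S), site 28 (S↔M), site 29 (F↔R).
That gives 8 mismatches out of 29 aligned sites, so the Hamming distance is 8.

8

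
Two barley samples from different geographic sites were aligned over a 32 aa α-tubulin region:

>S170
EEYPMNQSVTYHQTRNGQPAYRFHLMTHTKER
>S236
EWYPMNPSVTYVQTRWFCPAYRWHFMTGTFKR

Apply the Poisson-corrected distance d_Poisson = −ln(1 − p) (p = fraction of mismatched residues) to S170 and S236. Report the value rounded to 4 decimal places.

0.4212

Mismatches occur at site 2 (E↔W), site 7 (Q↔P), site 12 (H↔V), site 16 (N↔W), site 17 (G↔F), site 18 (Q↔C), site 23 (F↔W), site 25 (L↔F), site 28 (H↔G), site 30 (K↔F), site 31 (E↔K).
p = 11/32 = 0.343750.
d = −ln(1 − 0.343750) = −ln(0.656250) = 0.4212.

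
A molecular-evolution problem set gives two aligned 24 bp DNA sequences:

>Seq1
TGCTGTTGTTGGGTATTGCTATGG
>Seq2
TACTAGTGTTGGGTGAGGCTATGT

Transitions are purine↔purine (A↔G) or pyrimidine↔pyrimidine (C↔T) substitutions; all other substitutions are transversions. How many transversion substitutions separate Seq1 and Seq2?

The sequences differ at positions 2 (G/A, transition), 5 (G/A, transition), 6 (T/G, transversion), 15 (A/G, transition), 16 (T/A, transversion), 17 (T/G, transversion), 24 (G/T, transversion).
Of the 7 differences, 3 transitions and 4 transversions, so the answer is 4.

4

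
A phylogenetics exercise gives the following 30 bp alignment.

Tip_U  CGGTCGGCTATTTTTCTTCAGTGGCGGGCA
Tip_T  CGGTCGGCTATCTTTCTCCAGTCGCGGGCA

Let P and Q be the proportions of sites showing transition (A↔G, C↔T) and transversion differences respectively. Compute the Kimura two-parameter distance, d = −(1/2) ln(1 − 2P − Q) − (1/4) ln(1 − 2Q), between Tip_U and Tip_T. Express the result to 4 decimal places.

0.1084

The sequences differ at positions 12 (T/C, transition), 18 (T/C, transition), 23 (G/C, transversion).
Of the 3 differences, 2 transitions and 1 transversion over 30 sites: P = 2/30 = 0.066667, Q = 1/30 = 0.033333.
d = −0.5·ln(0.833333) − 0.25·ln(0.933334) = −0.5·(-0.182322) − 0.25·(-0.068992) = 0.1084.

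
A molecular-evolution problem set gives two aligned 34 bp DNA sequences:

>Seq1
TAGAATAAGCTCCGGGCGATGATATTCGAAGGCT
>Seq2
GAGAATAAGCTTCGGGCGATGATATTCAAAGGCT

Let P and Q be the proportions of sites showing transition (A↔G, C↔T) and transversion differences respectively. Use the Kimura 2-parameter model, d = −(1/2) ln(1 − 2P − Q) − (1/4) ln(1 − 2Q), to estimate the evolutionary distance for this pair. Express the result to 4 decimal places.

The sequences differ at positions 1 (T/G, transversion), 12 (C/T, transition), 28 (G/A, transition).
Of the 3 differences, 2 transitions and 1 transversion over 34 sites: P = 2/34 = 0.058824, Q = 1/34 = 0.029412.
d = −0.5·ln(0.852940) − 0.25·ln(0.941176) = −0.5·(-0.159066) − 0.25·(-0.060625) = 0.0947.

0.0947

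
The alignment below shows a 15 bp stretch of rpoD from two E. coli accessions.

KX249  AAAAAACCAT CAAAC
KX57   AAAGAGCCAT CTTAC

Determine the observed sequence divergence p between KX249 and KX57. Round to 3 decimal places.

0.267

The sequences differ at positions 4 (A/G), 6 (A/G), 12 (A/T), 13 (A/T).
There are 4 differences over 15 sites, so p = 4/15 = 0.267.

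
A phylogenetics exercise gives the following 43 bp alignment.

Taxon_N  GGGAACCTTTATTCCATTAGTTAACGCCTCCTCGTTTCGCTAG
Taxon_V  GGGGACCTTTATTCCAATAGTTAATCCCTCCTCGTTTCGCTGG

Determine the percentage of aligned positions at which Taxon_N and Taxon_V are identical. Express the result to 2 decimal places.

Differing sites — 4:A/G; 17:T/A; 25:C/T; 26:G/C; 42:A/G.
38 of the 43 sites match, so the percent identity is 38/43 × 100 = 88.37%.

88.37%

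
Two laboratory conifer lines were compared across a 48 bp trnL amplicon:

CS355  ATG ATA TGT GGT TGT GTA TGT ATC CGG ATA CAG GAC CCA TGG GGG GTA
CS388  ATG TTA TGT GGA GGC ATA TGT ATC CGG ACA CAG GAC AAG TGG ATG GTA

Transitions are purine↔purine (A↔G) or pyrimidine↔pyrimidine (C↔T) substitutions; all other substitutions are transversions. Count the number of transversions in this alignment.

The sequences differ at positions 4 (A/T, transversion), 12 (T/A, transversion), 13 (T/G, transversion), 15 (T/C, transition), 16 (G/A, transition), 29 (T/C, transition), 37 (C/A, transversion), 38 (C/A, transversion), 39 (A/G, transition), 43 (G/A, transition), 44 (G/T, transversion).
Of the 11 differences, 5 transitions and 6 transversions, so the answer is 6.

6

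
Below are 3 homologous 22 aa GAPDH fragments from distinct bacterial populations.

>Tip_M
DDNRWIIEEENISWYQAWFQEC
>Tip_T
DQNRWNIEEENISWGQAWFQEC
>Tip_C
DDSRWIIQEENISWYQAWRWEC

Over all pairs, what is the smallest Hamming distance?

Pairwise Hamming distances:
  Tip_M vs Tip_T: 3
  Tip_M vs Tip_C: 4
  Tip_T vs Tip_C: 7
The smallest is 3, between Tip_M and Tip_T.

3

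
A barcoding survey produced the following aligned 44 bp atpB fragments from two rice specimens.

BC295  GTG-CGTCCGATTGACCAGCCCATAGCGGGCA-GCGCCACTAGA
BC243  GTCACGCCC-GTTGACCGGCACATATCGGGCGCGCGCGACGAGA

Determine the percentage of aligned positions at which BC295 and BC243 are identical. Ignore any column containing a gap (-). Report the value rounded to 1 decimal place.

78.0%

Excluding the 3 gap columns leaves 41 comparable sites.
Differing sites — 3:G/C; 7:T/C; 11:A/G; 18:A/G; 21:C/A; 26:G/T; 32:A/G; 38:C/G; 41:T/G.
32 of the 41 comparable sites match, so the percent identity is 32/41 × 100 = 78.0%.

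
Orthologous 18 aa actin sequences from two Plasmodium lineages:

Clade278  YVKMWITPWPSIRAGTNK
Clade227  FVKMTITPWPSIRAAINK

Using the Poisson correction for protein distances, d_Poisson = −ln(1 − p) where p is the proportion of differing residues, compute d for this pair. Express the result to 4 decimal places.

The sequences differ at positions 1 (Y/F), 5 (W/T), 15 (G/A), 16 (T/I).
p = 4/18 = 0.222222.
d = −ln(1 − 0.222222) = −ln(0.777778) = 0.2513.

0.2513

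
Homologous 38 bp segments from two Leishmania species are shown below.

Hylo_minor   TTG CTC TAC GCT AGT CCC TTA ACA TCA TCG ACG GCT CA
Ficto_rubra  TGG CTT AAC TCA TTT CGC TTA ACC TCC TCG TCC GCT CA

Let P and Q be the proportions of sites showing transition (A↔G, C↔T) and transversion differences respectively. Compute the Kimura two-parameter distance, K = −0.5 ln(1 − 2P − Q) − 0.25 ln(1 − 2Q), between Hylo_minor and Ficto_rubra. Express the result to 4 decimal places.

Differing sites — 2:T/G (Tv); 6:C/T (Ti); 7:T/A (Tv); 10:G/T (Tv); 12:T/A (Tv); 13:A/T (Tv); 14:G/T (Tv); 17:C/G (Tv); 24:A/C (Tv); 27:A/C (Tv); 31:A/T (Tv); 33:G/C (Tv).
Of the 12 differences, 1 transition and 11 transversions over 38 sites: P = 1/38 = 0.026316, Q = 11/38 = 0.289474.
d = −0.5·ln(0.657894) − 0.25·ln(0.421052) = −0.5·(-0.418711) − 0.25·(-0.864999) = 0.4256.

0.4256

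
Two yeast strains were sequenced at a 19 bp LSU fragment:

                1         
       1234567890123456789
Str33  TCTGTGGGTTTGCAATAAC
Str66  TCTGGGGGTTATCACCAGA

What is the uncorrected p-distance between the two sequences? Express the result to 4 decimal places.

0.3684

Mismatches occur at site 5 (T→G), site 11 (T→A), site 12 (G→T), site 15 (A→C), site 16 (T→C), site 18 (A→G), site 19 (C→A).
There are 7 differences over 19 sites, so p = 7/19 = 0.3684.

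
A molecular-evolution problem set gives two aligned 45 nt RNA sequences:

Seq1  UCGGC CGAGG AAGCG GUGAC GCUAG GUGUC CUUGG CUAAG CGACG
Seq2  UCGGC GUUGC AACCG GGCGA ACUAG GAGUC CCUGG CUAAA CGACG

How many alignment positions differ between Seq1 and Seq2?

13

The sequences differ at positions 6 (C/G), 7 (G/U), 8 (A/U), 10 (G/C), 13 (G/C), 17 (U/G), 18 (G/C), 19 (A/G), 20 (C/A), 21 (G/A), 27 (U/A), 32 (U/C), 40 (G/A).
That gives 13 mismatches out of 45 aligned sites, so the Hamming distance is 13.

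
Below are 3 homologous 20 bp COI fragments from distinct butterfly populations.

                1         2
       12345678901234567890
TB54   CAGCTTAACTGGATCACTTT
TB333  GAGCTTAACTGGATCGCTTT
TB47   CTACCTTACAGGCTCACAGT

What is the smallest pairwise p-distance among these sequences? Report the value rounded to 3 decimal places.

0.100

Pairwise Hamming distances:
  TB54 vs TB333: 2
  TB54 vs TB47: 8
  TB333 vs TB47: 10
The smallest is 2 mismatches, between TB54 and TB333; p = 2/20 = 0.100.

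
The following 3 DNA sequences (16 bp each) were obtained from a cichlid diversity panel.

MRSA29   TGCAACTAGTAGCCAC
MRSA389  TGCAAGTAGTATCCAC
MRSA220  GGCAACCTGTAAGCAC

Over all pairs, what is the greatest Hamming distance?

Pairwise Hamming distances:
  MRSA29 vs MRSA389: 2
  MRSA29 vs MRSA220: 5
  MRSA389 vs MRSA220: 6
The largest is 6, between MRSA389 and MRSA220.

6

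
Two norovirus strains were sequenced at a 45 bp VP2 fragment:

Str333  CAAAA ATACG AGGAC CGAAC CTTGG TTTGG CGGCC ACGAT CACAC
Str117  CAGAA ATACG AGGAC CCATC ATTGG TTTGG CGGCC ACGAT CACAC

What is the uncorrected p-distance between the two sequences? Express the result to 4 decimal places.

0.0889

Mismatches occur at site 3 (A↔G), site 17 (G↔C), site 19 (A↔T), site 21 (C↔A).
There are 4 differences over 45 sites, so p = 4/45 = 0.0889.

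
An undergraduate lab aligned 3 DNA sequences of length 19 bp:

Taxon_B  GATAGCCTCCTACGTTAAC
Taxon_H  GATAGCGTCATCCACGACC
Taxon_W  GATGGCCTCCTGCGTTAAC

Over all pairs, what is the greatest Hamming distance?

8

Pairwise Hamming distances:
  Taxon_B vs Taxon_H: 7
  Taxon_B vs Taxon_W: 2
  Taxon_H vs Taxon_W: 8
The largest is 8, between Taxon_H and Taxon_W.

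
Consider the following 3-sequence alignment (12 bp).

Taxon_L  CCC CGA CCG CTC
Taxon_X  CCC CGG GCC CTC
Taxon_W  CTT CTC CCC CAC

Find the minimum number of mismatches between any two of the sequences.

3

Pairwise Hamming distances:
  Taxon_L vs Taxon_X: 3
  Taxon_L vs Taxon_W: 6
  Taxon_X vs Taxon_W: 6
The smallest is 3, between Taxon_L and Taxon_X.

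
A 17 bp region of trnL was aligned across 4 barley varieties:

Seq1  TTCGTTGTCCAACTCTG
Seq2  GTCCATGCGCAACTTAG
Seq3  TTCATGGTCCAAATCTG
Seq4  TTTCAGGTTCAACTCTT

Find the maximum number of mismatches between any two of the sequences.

9

Pairwise Hamming distances:
  Seq1 vs Seq2: 7
  Seq1 vs Seq3: 3
  Seq1 vs Seq4: 6
  Seq2 vs Seq3: 9
  Seq2 vs Seq4: 8
  Seq3 vs Seq4: 6
The largest is 9, between Seq2 and Seq3.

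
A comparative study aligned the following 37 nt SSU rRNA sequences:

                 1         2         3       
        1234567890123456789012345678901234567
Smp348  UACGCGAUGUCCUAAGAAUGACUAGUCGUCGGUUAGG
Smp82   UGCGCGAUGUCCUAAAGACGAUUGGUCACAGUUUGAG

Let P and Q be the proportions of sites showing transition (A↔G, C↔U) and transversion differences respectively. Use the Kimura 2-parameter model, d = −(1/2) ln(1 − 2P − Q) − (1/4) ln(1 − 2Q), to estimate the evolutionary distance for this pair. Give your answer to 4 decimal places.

Differing sites — 2:A/G (Ti); 16:G/A (Ti); 17:A/G (Ti); 19:U/C (Ti); 22:C/U (Ti); 24:A/G (Ti); 28:G/A (Ti); 29:U/C (Ti); 30:C/A (Tv); 32:G/U (Tv); 35:A/G (Ti); 36:G/A (Ti).
Of the 12 differences, 10 transitions and 2 transversions over 37 sites: P = 10/37 = 0.270270, Q = 2/37 = 0.054054.
d = −0.5·ln(0.405406) − 0.25·ln(0.891892) = −0.5·(-0.902866) − 0.25·(-0.114410) = 0.4800.

0.4800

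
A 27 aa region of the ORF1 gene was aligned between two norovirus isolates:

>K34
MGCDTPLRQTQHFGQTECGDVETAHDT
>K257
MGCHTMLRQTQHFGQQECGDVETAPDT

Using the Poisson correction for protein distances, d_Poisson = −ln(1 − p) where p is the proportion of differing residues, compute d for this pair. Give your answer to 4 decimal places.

Differing sites — 4:D/H; 6:P/M; 16:T/Q; 25:H/P.
p = 4/27 = 0.148148.
d = −ln(1 − 0.148148) = −ln(0.851852) = 0.1603.

0.1603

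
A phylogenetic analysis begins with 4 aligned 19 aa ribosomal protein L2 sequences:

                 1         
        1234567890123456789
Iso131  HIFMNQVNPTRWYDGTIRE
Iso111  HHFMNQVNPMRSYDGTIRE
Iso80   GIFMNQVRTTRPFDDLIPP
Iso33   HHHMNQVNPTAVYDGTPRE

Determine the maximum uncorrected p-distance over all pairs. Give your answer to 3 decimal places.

Pairwise Hamming distances:
  Iso131 vs Iso111: 3
  Iso131 vs Iso80: 9
  Iso131 vs Iso33: 5
  Iso111 vs Iso80: 11
  Iso111 vs Iso33: 5
  Iso80 vs Iso33: 13
The largest is 13 mismatches, between Iso80 and Iso33; p = 13/19 = 0.684.

0.684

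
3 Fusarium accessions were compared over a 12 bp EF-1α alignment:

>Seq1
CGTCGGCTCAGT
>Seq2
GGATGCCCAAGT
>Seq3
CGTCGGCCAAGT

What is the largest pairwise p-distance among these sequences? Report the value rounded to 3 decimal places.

0.500

Pairwise Hamming distances:
  Seq1 vs Seq2: 6
  Seq1 vs Seq3: 2
  Seq2 vs Seq3: 4
The largest is 6 mismatches, between Seq1 and Seq2; p = 6/12 = 0.500.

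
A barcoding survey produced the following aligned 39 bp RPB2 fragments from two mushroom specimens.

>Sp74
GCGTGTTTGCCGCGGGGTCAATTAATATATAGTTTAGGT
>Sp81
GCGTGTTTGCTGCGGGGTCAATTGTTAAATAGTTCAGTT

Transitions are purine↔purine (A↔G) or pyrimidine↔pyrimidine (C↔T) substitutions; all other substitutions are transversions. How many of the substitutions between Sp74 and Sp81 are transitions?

Differing sites — 11:C/T (Ti); 24:A/G (Ti); 25:A/T (Tv); 28:T/A (Tv); 35:T/C (Ti); 38:G/T (Tv).
Of the 6 differences, 3 transitions and 3 transversions, so the answer is 3.

3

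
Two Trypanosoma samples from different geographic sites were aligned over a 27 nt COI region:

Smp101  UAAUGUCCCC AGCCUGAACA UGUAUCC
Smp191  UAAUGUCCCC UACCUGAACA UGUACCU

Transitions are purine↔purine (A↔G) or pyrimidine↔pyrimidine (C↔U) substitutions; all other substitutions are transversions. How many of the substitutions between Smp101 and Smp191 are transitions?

3

Mismatches occur at site 11 (A↔U, transversion), site 12 (G↔A, transition), site 25 (U↔C, transition), site 27 (C↔U, transition).
Of the 4 differences, 3 transitions and 1 transversion, so the answer is 3.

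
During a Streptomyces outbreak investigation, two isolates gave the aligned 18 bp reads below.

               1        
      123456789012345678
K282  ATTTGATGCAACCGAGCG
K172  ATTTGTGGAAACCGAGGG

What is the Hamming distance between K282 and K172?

The sequences differ at positions 6 (A/T), 7 (T/G), 9 (C/A), 17 (C/G).
That gives 4 mismatches out of 18 aligned sites, so the Hamming distance is 4.

4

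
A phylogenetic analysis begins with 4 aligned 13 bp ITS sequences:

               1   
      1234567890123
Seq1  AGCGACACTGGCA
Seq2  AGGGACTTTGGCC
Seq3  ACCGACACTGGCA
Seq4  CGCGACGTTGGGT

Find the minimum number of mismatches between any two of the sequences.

Pairwise Hamming distances:
  Seq1 vs Seq2: 4
  Seq1 vs Seq3: 1
  Seq1 vs Seq4: 5
  Seq2 vs Seq3: 5
  Seq2 vs Seq4: 5
  Seq3 vs Seq4: 6
The smallest is 1, between Seq1 and Seq3.

1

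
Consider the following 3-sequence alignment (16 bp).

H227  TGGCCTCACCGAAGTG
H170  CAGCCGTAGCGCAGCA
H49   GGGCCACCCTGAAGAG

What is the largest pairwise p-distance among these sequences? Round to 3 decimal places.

Pairwise Hamming distances:
  H227 vs H170: 8
  H227 vs H49: 5
  H170 vs H49: 10
The largest is 10 mismatches, between H170 and H49; p = 10/16 = 0.625.

0.625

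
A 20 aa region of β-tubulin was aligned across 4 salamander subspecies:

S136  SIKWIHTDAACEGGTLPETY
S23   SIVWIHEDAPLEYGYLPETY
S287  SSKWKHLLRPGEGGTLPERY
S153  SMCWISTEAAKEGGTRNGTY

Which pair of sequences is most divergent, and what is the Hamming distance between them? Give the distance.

Pairwise Hamming distances:
  S136 vs S23: 6
  S136 vs S287: 8
  S136 vs S153: 8
  S23 vs S287: 10
  S23 vs S153: 12
  S287 vs S153: 13
The largest is 13, between S287 and S153.

13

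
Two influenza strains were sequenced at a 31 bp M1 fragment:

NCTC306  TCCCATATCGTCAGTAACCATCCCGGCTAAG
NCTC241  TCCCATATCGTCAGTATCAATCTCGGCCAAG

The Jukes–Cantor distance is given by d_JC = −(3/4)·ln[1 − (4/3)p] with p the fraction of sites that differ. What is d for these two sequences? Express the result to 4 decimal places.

Differing sites — 17:A/T; 19:C/A; 23:C/T; 28:T/C.
p = 4/31 = 0.129032.
d = −0.75 · ln(1 − (4/3)·0.129032) = −0.75 · ln(0.827957) = −0.75 · (-0.188794) = 0.1416.

0.1416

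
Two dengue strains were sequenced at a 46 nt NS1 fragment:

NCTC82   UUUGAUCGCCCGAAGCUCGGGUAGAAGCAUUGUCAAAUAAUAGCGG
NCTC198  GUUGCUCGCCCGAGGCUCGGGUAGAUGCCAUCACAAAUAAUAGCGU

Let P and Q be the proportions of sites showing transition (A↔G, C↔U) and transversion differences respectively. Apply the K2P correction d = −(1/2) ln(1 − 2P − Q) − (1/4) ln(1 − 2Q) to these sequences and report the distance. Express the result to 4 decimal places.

Differing sites — 1:U/G (Tv); 5:A/C (Tv); 14:A/G (Ti); 26:A/U (Tv); 29:A/C (Tv); 30:U/A (Tv); 32:G/C (Tv); 33:U/A (Tv); 46:G/U (Tv).
Of the 9 differences, 1 transition and 8 transversions over 46 sites: P = 1/46 = 0.021739, Q = 8/46 = 0.173913.
d = −0.5·ln(0.782609) − 0.25·ln(0.652174) = −0.5·(-0.245122) − 0.25·(-0.427444) = 0.2294.

0.2294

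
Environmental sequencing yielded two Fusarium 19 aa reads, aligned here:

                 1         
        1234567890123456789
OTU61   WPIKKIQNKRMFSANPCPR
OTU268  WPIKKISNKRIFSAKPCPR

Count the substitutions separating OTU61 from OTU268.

3

Mismatches occur at site 7 (Q↔S), site 11 (M↔I), site 15 (N↔K).
That gives 3 mismatches out of 19 aligned sites, so the Hamming distance is 3.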